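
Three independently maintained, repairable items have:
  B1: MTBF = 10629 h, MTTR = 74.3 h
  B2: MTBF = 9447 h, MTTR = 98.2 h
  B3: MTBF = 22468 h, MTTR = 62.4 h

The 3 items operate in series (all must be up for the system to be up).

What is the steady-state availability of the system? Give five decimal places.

A(B1) = MTBF/(MTBF+MTTR) = 10629/(10629+74.3) = 0.993058
A(B2) = MTBF/(MTBF+MTTR) = 9447/(9447+98.2) = 0.989712
A(B3) = MTBF/(MTBF+MTTR) = 22468/(22468+62.4) = 0.997230
Series availability: 0.993058 × 0.989712 × 0.997230 = 0.98012

0.98012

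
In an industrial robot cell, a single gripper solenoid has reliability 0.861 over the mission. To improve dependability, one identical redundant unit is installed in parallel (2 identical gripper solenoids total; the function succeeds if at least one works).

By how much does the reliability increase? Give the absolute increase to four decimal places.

0.1197

R_before = 0.861
R_after = 1 − (1 − 0.861)^2 = 0.9807
ΔR = 0.9807 − 0.861 = 0.1197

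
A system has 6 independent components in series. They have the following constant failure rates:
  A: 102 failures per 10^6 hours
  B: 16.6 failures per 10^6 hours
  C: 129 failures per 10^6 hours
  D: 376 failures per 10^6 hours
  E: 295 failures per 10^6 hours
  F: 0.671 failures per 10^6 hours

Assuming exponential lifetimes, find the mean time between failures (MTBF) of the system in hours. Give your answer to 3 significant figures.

Series of exponential components: λ_sys = Σ λ_i
λ_sys = 0.000102 + 0.0000166 + 0.000129 + 0.000376 + 0.000295 + 0.000000671 = 9.1927e-04 /h
MTBF = 1 / λ_sys = 1090 h

1090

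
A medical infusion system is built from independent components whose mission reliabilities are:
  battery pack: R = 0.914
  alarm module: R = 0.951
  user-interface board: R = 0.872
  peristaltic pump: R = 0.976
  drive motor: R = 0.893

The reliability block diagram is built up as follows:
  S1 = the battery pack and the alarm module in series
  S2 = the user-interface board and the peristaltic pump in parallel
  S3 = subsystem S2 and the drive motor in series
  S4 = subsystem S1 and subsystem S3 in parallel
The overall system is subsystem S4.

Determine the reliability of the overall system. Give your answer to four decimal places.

0.9856

Series (battery pack and alarm module): 0.914000 × 0.951000 = 0.869214
Parallel (user-interface board and peristaltic pump): 1 − (1 − 0.872000)(1 − 0.976000) = 0.996928
Series ([0.996928] and drive motor): 0.996928 × 0.893000 = 0.890257
Parallel ([0.869214] and [0.890257]): 1 − (1 − 0.869214)(1 − 0.890257) = 0.9856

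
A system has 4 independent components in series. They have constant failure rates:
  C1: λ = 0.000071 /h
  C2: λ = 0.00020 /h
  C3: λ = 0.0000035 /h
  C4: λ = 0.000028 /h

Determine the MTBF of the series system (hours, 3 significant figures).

3310

Series of exponential components: λ_sys = Σ λ_i
λ_sys = 0.000071 + 0.00020 + 0.0000035 + 0.000028 = 3.0250e-04 /h
MTBF = 1 / λ_sys = 3310 h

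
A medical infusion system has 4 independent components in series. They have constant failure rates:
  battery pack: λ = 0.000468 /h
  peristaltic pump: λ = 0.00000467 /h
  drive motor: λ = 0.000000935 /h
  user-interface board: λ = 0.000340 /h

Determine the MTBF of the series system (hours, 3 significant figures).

Series of exponential components: λ_sys = Σ λ_i
λ_sys = 0.000468 + 0.00000467 + 0.000000935 + 0.000340 = 8.1361e-04 /h
MTBF = 1 / λ_sys = 1230 h

1230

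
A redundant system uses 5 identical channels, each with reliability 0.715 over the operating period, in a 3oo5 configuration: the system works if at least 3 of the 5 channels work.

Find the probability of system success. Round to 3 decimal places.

0.856

R = Σ_{i=3}^{5} C(5,i) p^i (1−p)^{5−i} with p = 0.715
C(5,3)·0.715^3·0.285^2 = 0.29690
C(5,4)·0.715^4·0.285^1 = 0.37243
C(5,5)·0.715^5·0.285^0 = 0.18687
Sum = 0.856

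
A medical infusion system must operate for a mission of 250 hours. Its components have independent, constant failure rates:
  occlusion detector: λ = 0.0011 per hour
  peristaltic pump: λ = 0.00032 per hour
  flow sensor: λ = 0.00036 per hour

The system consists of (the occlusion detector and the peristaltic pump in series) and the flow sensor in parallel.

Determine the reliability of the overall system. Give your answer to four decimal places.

R(occlusion detector) = exp(−0.0011 × 250) = 0.759572
R(peristaltic pump) = exp(−0.00032 × 250) = 0.923116
R(flow sensor) = exp(−0.00036 × 250) = 0.913931
Series (occlusion detector and peristaltic pump): 0.759572 × 0.923116 = 0.701173
Parallel ([0.701173] and flow sensor): 1 − (1 − 0.701173)(1 − 0.913931) = 0.9743

0.9743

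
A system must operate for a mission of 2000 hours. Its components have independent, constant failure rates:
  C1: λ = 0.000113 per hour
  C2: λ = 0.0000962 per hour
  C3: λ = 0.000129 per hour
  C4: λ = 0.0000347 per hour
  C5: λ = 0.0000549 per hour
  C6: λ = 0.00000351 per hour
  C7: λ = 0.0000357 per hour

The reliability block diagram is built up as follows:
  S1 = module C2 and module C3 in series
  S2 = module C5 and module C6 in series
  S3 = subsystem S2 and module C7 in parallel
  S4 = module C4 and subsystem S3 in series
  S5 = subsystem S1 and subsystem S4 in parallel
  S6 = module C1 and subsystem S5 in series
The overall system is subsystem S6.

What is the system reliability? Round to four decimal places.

0.7763

R(C1) = exp(−0.000113 × 2000) = 0.797718
R(C2) = exp(−0.0000962 × 2000) = 0.824977
R(C3) = exp(−0.000129 × 2000) = 0.772595
R(C4) = exp(−0.0000347 × 2000) = 0.932953
R(C5) = exp(−0.0000549 × 2000) = 0.896013
R(C6) = exp(−0.00000351 × 2000) = 0.993005
R(C7) = exp(−0.0000357 × 2000) = 0.931089
Series (C2 and C3): 0.824977 × 0.772595 = 0.637373
Series (C5 and C6): 0.896013 × 0.993005 = 0.889745
Parallel ([0.889745] and C7): 1 − (1 − 0.889745)(1 − 0.931089) = 0.992402
Series (C4 and [0.992402]): 0.932953 × 0.992402 = 0.925864
Parallel ([0.637373] and [0.925864]): 1 − (1 − 0.637373)(1 − 0.925864) = 0.973116
Series (C1 and [0.973116]): 0.797718 × 0.973116 = 0.7763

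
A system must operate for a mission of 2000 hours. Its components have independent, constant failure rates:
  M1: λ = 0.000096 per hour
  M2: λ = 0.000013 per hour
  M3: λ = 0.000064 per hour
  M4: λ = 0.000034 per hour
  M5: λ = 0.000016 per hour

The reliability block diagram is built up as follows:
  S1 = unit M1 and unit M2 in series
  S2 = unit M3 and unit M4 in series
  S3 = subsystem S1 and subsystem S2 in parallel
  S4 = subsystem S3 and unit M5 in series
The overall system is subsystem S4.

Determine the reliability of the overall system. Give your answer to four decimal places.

0.9347

R(M1) = exp(−0.000096 × 2000) = 0.825307
R(M2) = exp(−0.000013 × 2000) = 0.974335
R(M3) = exp(−0.000064 × 2000) = 0.879853
R(M4) = exp(−0.000034 × 2000) = 0.934260
R(M5) = exp(−0.000016 × 2000) = 0.968507
Series (M1 and M2): 0.825307 × 0.974335 = 0.804125
Series (M3 and M4): 0.879853 × 0.934260 = 0.822011
Parallel ([0.804125] and [0.822011]): 1 − (1 − 0.804125)(1 − 0.822011) = 0.965136
Series ([0.965136] and M5): 0.965136 × 0.968507 = 0.9347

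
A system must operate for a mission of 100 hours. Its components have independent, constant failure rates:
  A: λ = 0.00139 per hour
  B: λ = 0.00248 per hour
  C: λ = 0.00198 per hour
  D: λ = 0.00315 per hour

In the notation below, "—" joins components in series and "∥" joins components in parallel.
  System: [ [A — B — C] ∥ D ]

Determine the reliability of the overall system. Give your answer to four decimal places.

R(A) = exp(−0.00139 × 100) = 0.870228
R(B) = exp(−0.00248 × 100) = 0.780360
R(C) = exp(−0.00198 × 100) = 0.820370
R(D) = exp(−0.00315 × 100) = 0.729789
Series (A, B, and C): 0.870228 × 0.780360 × 0.820370 = 0.557106
Parallel ([0.557106] and D): 1 − (1 − 0.557106)(1 − 0.729789) = 0.8803

0.8803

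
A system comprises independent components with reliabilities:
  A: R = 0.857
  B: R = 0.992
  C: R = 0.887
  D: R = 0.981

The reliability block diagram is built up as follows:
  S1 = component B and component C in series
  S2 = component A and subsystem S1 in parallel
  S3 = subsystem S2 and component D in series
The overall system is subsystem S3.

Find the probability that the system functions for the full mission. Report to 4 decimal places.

Series (B and C): 0.992000 × 0.887000 = 0.879904
Parallel (A and [0.879904]): 1 − (1 − 0.857000)(1 − 0.879904) = 0.982826
Series ([0.982826] and D): 0.982826 × 0.981000 = 0.9642

0.9642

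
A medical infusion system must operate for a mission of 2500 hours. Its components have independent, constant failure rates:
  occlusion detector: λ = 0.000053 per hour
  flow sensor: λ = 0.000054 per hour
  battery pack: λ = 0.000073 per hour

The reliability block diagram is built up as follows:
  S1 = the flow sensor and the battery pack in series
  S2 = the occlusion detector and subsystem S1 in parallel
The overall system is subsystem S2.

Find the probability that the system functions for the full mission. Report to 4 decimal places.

R(occlusion detector) = exp(−0.000053 × 2500) = 0.875903
R(flow sensor) = exp(−0.000054 × 2500) = 0.873716
R(battery pack) = exp(−0.000073 × 2500) = 0.833185
Series (flow sensor and battery pack): 0.873716 × 0.833185 = 0.727967
Parallel (occlusion detector and [0.727967]): 1 − (1 − 0.875903)(1 − 0.727967) = 0.9662

0.9662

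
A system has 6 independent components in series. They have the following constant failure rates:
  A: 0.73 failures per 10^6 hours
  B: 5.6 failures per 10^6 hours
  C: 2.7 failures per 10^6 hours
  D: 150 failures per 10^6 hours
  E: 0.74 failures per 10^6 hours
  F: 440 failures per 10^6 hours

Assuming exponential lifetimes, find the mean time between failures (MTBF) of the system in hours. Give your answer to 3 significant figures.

1670

Series of exponential components: λ_sys = Σ λ_i
λ_sys = 0.00000073 + 0.0000056 + 0.0000027 + 0.00015 + 0.00000074 + 0.00044 = 5.9977e-04 /h
MTBF = 1 / λ_sys = 1670 h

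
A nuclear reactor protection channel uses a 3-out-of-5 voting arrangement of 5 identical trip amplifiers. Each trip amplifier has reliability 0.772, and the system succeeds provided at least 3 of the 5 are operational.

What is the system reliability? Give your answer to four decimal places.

R = Σ_{i=3}^{5} C(5,i) p^i (1−p)^{5−i} with p = 0.772
C(5,3)·0.772^3·0.228^2 = 0.239178
C(5,4)·0.772^4·0.228^1 = 0.404924
C(5,5)·0.772^5·0.228^0 = 0.274212
Sum = 0.9183

0.9183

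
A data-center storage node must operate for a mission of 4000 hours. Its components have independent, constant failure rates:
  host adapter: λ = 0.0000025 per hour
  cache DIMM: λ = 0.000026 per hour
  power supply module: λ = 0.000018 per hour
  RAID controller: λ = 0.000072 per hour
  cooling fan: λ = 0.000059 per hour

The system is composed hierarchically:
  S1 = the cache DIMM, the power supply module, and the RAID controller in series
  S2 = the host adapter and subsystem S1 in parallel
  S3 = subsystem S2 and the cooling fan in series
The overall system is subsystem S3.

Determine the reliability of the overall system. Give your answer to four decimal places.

R(host adapter) = exp(−0.0000025 × 4000) = 0.990050
R(cache DIMM) = exp(−0.000026 × 4000) = 0.901225
R(power supply module) = exp(−0.000018 × 4000) = 0.930531
R(RAID controller) = exp(−0.000072 × 4000) = 0.749762
R(cooling fan) = exp(−0.000059 × 4000) = 0.789781
Series (cache DIMM, power supply module, and RAID controller): 0.901225 × 0.930531 × 0.749762 = 0.628764
Parallel (host adapter and [0.628764]): 1 − (1 − 0.990050)(1 − 0.628764) = 0.996306
Series ([0.996306] and cooling fan): 0.996306 × 0.789781 = 0.7869

0.7869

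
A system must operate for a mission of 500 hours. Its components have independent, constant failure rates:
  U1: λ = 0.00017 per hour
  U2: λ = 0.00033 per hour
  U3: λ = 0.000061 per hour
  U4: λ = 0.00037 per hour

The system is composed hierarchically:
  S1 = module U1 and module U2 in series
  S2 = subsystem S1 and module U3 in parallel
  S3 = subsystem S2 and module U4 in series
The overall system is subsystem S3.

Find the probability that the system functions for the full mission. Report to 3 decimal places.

0.826

R(U1) = exp(−0.00017 × 500) = 0.91851
R(U2) = exp(−0.00033 × 500) = 0.84789
R(U3) = exp(−0.000061 × 500) = 0.96996
R(U4) = exp(−0.00037 × 500) = 0.83110
Series (U1 and U2): 0.91851 × 0.84789 = 0.77880
Parallel ([0.77880] and U3): 1 − (1 − 0.77880)(1 − 0.96996) = 0.99336
Series ([0.99336] and U4): 0.99336 × 0.83110 = 0.826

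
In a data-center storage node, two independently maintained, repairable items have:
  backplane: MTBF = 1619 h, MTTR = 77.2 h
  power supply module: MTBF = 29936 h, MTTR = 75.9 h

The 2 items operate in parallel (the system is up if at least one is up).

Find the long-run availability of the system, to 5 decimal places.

0.99988

A(backplane) = MTBF/(MTBF+MTTR) = 1619/(1619+77.2) = 0.954486
A(power supply module) = MTBF/(MTBF+MTTR) = 29936/(29936+75.9) = 0.997471
Parallel availability: 1 − (1 − 0.954486)(1 − 0.997471) = 0.99988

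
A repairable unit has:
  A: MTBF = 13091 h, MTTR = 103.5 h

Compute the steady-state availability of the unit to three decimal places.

A(A) = MTBF/(MTBF+MTTR) = 13091/(13091+103.5) = 0.992

0.992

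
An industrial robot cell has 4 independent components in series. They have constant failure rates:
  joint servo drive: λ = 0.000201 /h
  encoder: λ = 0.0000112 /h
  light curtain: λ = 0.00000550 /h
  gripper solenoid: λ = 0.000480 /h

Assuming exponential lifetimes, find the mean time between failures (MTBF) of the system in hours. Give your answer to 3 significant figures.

1430

Series of exponential components: λ_sys = Σ λ_i
λ_sys = 0.000201 + 0.0000112 + 0.00000550 + 0.000480 = 6.9770e-04 /h
MTBF = 1 / λ_sys = 1430 h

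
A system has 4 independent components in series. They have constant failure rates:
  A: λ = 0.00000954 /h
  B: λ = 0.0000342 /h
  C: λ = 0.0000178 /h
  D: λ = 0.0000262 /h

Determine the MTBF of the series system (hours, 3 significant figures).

11400

Series of exponential components: λ_sys = Σ λ_i
λ_sys = 0.00000954 + 0.0000342 + 0.0000178 + 0.0000262 = 8.7740e-05 /h
MTBF = 1 / λ_sys = 11400 h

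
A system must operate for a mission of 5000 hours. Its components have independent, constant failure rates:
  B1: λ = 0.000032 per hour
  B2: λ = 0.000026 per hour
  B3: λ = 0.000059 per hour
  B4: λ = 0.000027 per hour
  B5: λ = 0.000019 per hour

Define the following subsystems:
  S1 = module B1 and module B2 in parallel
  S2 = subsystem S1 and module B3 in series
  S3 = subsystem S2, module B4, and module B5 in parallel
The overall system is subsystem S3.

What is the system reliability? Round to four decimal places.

R(B1) = exp(−0.000032 × 5000) = 0.852144
R(B2) = exp(−0.000026 × 5000) = 0.878095
R(B3) = exp(−0.000059 × 5000) = 0.744532
R(B4) = exp(−0.000027 × 5000) = 0.873716
R(B5) = exp(−0.000019 × 5000) = 0.909373
Parallel (B1 and B2): 1 − (1 − 0.852144)(1 − 0.878095) = 0.981976
Series ([0.981976] and B3): 0.981976 × 0.744532 = 0.731113
Parallel ([0.731113], B4, and B5): 1 − (1 − 0.731113)(1 − 0.873716)(1 − 0.909373) = 0.9969

0.9969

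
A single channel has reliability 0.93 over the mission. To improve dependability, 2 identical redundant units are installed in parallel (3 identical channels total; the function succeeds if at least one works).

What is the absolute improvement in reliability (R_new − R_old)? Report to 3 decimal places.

R_before = 0.93
R_after = 1 − (1 − 0.93)^3 = 1.000
ΔR = 1.000 − 0.93 = 0.070

0.070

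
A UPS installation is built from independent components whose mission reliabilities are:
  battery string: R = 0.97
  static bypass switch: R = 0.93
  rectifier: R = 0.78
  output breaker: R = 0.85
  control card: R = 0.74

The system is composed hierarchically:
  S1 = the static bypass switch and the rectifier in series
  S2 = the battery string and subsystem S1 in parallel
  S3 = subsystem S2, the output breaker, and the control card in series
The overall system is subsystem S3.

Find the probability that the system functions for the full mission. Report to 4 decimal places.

Series (static bypass switch and rectifier): 0.930000 × 0.780000 = 0.725400
Parallel (battery string and [0.725400]): 1 − (1 − 0.970000)(1 − 0.725400) = 0.991762
Series ([0.991762], output breaker, and control card): 0.991762 × 0.850000 × 0.740000 = 0.6238

0.6238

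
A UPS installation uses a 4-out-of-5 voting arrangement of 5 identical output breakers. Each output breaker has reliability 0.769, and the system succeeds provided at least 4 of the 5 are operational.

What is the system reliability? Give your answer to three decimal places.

R = Σ_{i=4}^{5} C(5,i) p^i (1−p)^{5−i} with p = 0.769
C(5,4)·0.769^4·0.231^1 = 0.40391
C(5,5)·0.769^5·0.231^0 = 0.26893
Sum = 0.673

0.673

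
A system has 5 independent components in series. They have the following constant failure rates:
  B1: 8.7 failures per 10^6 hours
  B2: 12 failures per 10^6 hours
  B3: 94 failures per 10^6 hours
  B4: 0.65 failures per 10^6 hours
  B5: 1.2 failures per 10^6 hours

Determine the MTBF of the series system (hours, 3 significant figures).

Series of exponential components: λ_sys = Σ λ_i
λ_sys = 0.0000087 + 0.000012 + 0.000094 + 0.00000065 + 0.0000012 = 1.1655e-04 /h
MTBF = 1 / λ_sys = 8580 h

8580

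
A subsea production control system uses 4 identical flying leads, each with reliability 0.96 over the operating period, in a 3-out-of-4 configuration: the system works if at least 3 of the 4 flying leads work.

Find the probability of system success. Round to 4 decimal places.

0.9909

R = Σ_{i=3}^{4} C(4,i) p^i (1−p)^{4−i} with p = 0.96
C(4,3)·0.96^3·0.04^1 = 0.141558
C(4,4)·0.96^4·0.04^0 = 0.849347
Sum = 0.9909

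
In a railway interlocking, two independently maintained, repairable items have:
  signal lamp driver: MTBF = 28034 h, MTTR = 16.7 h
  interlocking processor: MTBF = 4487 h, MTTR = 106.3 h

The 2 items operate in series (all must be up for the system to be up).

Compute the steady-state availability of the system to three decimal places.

A(signal lamp driver) = MTBF/(MTBF+MTTR) = 28034/(28034+16.7) = 0.999405
A(interlocking processor) = MTBF/(MTBF+MTTR) = 4487/(4487+106.3) = 0.976858
Series availability: 0.999405 × 0.976858 = 0.976

0.976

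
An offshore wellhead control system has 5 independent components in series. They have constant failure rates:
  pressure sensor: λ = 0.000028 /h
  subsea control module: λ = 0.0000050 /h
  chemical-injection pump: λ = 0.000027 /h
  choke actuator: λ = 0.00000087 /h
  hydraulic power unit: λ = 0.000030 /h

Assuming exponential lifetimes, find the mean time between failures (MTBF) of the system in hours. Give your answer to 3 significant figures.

Series of exponential components: λ_sys = Σ λ_i
λ_sys = 0.000028 + 0.0000050 + 0.000027 + 0.00000087 + 0.000030 = 9.0870e-05 /h
MTBF = 1 / λ_sys = 11000 h

11000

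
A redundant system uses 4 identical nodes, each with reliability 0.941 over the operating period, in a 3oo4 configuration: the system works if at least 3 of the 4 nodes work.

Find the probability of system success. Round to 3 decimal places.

R = Σ_{i=3}^{4} C(4,i) p^i (1−p)^{4−i} with p = 0.941
C(4,3)·0.941^3·0.059^1 = 0.19664
C(4,4)·0.941^4·0.059^0 = 0.78408
Sum = 0.981

0.981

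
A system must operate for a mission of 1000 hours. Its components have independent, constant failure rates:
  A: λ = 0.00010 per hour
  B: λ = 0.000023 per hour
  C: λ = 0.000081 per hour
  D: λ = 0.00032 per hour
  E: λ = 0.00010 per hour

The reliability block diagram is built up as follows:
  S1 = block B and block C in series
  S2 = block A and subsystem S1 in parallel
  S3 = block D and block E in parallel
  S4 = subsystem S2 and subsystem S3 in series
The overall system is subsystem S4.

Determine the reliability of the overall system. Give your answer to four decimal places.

0.9648

R(A) = exp(−0.00010 × 1000) = 0.904837
R(B) = exp(−0.000023 × 1000) = 0.977262
R(C) = exp(−0.000081 × 1000) = 0.922194
R(D) = exp(−0.00032 × 1000) = 0.726149
R(E) = exp(−0.00010 × 1000) = 0.904837
Series (B and C): 0.977262 × 0.922194 = 0.901225
Parallel (A and [0.901225]): 1 − (1 − 0.904837)(1 − 0.901225) = 0.990600
Parallel (D and E): 1 − (1 − 0.726149)(1 − 0.904837) = 0.973940
Series ([0.990600] and [0.973940]): 0.990600 × 0.973940 = 0.9648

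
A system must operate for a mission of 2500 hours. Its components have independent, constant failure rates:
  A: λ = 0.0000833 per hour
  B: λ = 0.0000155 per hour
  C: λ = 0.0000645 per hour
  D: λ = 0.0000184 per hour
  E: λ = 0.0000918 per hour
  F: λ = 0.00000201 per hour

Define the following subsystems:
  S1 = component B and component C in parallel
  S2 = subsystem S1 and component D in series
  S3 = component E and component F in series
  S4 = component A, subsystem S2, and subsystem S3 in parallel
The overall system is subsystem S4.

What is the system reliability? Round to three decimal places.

0.998

R(A) = exp(−0.0000833 × 2500) = 0.81200
R(B) = exp(−0.0000155 × 2500) = 0.96199
R(C) = exp(−0.0000645 × 2500) = 0.85108
R(D) = exp(−0.0000184 × 2500) = 0.95504
R(E) = exp(−0.0000918 × 2500) = 0.79493
R(F) = exp(−0.00000201 × 2500) = 0.99499
Parallel (B and C): 1 − (1 − 0.96199)(1 − 0.85108) = 0.99434
Series ([0.99434] and D): 0.99434 × 0.95504 = 0.94963
Series (E and F): 0.79493 × 0.99499 = 0.79095
Parallel (A, [0.94963], and [0.79095]): 1 − (1 − 0.81200)(1 − 0.94963)(1 − 0.79095) = 0.998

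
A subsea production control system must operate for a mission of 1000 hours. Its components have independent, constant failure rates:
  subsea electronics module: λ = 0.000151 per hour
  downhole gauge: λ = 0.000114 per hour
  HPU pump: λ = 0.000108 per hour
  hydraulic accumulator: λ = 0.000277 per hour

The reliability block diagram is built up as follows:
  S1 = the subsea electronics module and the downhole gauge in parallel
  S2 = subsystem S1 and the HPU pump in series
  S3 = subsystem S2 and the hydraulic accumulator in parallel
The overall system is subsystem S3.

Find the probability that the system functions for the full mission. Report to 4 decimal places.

R(subsea electronics module) = exp(−0.000151 × 1000) = 0.859848
R(downhole gauge) = exp(−0.000114 × 1000) = 0.892258
R(HPU pump) = exp(−0.000108 × 1000) = 0.897628
R(hydraulic accumulator) = exp(−0.000277 × 1000) = 0.758054
Parallel (subsea electronics module and downhole gauge): 1 − (1 − 0.859848)(1 − 0.892258) = 0.984900
Series ([0.984900] and HPU pump): 0.984900 × 0.897628 = 0.884074
Parallel ([0.884074] and hydraulic accumulator): 1 − (1 − 0.884074)(1 − 0.758054) = 0.9720

0.9720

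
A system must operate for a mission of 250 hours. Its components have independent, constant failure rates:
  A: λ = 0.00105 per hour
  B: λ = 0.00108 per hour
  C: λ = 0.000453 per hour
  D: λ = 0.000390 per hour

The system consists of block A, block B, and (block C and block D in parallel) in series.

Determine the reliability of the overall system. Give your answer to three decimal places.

R(A) = exp(−0.00105 × 250) = 0.76913
R(B) = exp(−0.00108 × 250) = 0.76338
R(C) = exp(−0.000453 × 250) = 0.89293
R(D) = exp(−0.000390 × 250) = 0.90710
Parallel (C and D): 1 − (1 − 0.89293)(1 − 0.90710) = 0.99005
Series (A, B, and [0.99005]): 0.76913 × 0.76338 × 0.99005 = 0.581

0.581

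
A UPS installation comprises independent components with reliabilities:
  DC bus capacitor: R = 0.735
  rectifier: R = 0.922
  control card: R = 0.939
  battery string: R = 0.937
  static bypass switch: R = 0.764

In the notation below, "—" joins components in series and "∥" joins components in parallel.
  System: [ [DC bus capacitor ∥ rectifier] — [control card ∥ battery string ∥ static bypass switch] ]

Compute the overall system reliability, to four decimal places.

Parallel (DC bus capacitor and rectifier): 1 − (1 − 0.735000)(1 − 0.922000) = 0.979330
Parallel (control card, battery string, and static bypass switch): 1 − (1 − 0.939000)(1 − 0.937000)(1 − 0.764000) = 0.999093
Series ([0.979330] and [0.999093]): 0.979330 × 0.999093 = 0.9784

0.9784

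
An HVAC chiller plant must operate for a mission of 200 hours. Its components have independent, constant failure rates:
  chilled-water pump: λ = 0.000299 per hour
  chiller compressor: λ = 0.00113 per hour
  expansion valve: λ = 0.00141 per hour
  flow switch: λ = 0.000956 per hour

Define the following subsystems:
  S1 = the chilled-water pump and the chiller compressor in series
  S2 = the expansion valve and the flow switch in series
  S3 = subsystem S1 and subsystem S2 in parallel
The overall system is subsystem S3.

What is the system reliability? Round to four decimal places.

R(chilled-water pump) = exp(−0.000299 × 200) = 0.941953
R(chiller compressor) = exp(−0.00113 × 200) = 0.797718
R(expansion valve) = exp(−0.00141 × 200) = 0.754274
R(flow switch) = exp(−0.000956 × 200) = 0.825967
Series (chilled-water pump and chiller compressor): 0.941953 × 0.797718 = 0.751413
Series (expansion valve and flow switch): 0.754274 × 0.825967 = 0.623005
Parallel ([0.751413] and [0.623005]): 1 − (1 − 0.751413)(1 − 0.623005) = 0.9063

0.9063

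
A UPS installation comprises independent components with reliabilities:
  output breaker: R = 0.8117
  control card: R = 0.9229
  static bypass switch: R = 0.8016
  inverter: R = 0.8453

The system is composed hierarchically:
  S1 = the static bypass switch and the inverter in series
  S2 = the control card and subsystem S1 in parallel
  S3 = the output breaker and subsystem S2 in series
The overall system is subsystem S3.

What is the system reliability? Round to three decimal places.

Series (static bypass switch and inverter): 0.80160 × 0.84530 = 0.67759
Parallel (control card and [0.67759]): 1 − (1 − 0.92290)(1 − 0.67759) = 0.97514
Series (output breaker and [0.97514]): 0.81170 × 0.97514 = 0.792

0.792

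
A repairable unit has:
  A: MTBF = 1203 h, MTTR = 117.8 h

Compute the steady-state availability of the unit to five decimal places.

A(A) = MTBF/(MTBF+MTTR) = 1203/(1203+117.8) = 0.91081

0.91081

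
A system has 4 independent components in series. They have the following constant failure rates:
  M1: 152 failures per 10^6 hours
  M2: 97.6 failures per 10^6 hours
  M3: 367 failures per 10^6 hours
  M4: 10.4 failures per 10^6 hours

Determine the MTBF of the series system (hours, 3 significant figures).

1590

Series of exponential components: λ_sys = Σ λ_i
λ_sys = 0.000152 + 0.0000976 + 0.000367 + 0.0000104 = 6.2700e-04 /h
MTBF = 1 / λ_sys = 1590 h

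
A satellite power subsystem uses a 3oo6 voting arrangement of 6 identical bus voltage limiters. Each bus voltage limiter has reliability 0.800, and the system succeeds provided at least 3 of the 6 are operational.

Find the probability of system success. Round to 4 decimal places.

R = Σ_{i=3}^{6} C(6,i) p^i (1−p)^{6−i} with p = 0.800
C(6,3)·0.800^3·0.200^3 = 0.081920
C(6,4)·0.800^4·0.200^2 = 0.245760
C(6,5)·0.800^5·0.200^1 = 0.393216
C(6,6)·0.800^6·0.200^0 = 0.262144
Sum = 0.9830

0.9830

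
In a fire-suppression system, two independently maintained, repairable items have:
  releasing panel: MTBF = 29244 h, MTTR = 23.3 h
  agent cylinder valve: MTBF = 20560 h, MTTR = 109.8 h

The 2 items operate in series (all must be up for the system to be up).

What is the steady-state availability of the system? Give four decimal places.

A(releasing panel) = MTBF/(MTBF+MTTR) = 29244/(29244+23.3) = 0.999204
A(agent cylinder valve) = MTBF/(MTBF+MTTR) = 20560/(20560+109.8) = 0.994688
Series availability: 0.999204 × 0.994688 = 0.9939

0.9939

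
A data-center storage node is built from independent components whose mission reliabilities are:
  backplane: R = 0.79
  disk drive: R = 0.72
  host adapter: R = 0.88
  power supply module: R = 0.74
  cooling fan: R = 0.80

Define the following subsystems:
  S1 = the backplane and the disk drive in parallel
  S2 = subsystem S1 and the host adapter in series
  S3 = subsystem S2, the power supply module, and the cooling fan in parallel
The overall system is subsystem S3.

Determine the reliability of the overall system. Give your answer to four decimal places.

0.9911

Parallel (backplane and disk drive): 1 − (1 − 0.790000)(1 − 0.720000) = 0.941200
Series ([0.941200] and host adapter): 0.941200 × 0.880000 = 0.828256
Parallel ([0.828256], power supply module, and cooling fan): 1 − (1 − 0.828256)(1 − 0.740000)(1 − 0.800000) = 0.9911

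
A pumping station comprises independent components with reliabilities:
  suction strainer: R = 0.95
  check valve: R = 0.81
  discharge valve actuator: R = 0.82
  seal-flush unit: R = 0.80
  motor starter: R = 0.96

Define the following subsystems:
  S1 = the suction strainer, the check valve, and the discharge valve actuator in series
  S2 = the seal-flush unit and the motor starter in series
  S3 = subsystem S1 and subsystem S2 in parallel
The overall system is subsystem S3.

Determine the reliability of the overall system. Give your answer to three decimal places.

0.914

Series (suction strainer, check valve, and discharge valve actuator): 0.95000 × 0.81000 × 0.82000 = 0.63099
Series (seal-flush unit and motor starter): 0.80000 × 0.96000 = 0.76800
Parallel ([0.63099] and [0.76800]): 1 − (1 − 0.63099)(1 − 0.76800) = 0.914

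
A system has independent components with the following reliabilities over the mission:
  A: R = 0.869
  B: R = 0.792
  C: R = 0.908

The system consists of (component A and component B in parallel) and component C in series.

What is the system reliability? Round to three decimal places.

0.883

Parallel (A and B): 1 − (1 − 0.86900)(1 − 0.79200) = 0.97275
Series ([0.97275] and C): 0.97275 × 0.90800 = 0.883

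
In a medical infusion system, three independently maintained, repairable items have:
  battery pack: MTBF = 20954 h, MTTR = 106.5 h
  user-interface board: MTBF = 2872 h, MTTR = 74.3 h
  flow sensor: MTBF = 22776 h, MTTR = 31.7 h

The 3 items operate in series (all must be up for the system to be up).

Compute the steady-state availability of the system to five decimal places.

A(battery pack) = MTBF/(MTBF+MTTR) = 20954/(20954+106.5) = 0.994943
A(user-interface board) = MTBF/(MTBF+MTTR) = 2872/(2872+74.3) = 0.974782
A(flow sensor) = MTBF/(MTBF+MTTR) = 22776/(22776+31.7) = 0.998610
Series availability: 0.994943 × 0.974782 × 0.998610 = 0.96850

0.96850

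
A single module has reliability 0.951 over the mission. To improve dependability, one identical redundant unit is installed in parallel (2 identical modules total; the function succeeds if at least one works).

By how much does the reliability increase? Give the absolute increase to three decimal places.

0.047

R_before = 0.951
R_after = 1 − (1 − 0.951)^2 = 0.998
ΔR = 0.998 − 0.951 = 0.047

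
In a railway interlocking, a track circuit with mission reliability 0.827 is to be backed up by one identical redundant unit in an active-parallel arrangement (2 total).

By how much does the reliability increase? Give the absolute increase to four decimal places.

R_before = 0.827
R_after = 1 − (1 − 0.827)^2 = 0.9701
ΔR = 0.9701 − 0.827 = 0.1431

0.1431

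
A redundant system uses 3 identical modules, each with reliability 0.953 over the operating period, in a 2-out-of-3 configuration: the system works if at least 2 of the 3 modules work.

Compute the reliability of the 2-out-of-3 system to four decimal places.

R = Σ_{i=2}^{3} C(3,i) p^i (1−p)^{3−i} with p = 0.953
C(3,2)·0.953^2·0.047^1 = 0.128057
C(3,3)·0.953^3·0.047^0 = 0.865523
Sum = 0.9936

0.9936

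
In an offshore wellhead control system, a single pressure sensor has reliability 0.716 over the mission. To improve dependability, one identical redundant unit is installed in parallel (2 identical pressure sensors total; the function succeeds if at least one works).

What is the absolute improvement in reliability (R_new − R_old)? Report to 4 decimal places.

R_before = 0.716
R_after = 1 − (1 − 0.716)^2 = 0.9193
ΔR = 0.9193 − 0.716 = 0.2033

0.2033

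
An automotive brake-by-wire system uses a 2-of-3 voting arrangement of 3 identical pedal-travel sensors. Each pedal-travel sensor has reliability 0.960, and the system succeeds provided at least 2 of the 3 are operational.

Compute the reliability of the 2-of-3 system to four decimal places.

0.9953

R = Σ_{i=2}^{3} C(3,i) p^i (1−p)^{3−i} with p = 0.960
C(3,2)·0.960^2·0.040^1 = 0.110592
C(3,3)·0.960^3·0.040^0 = 0.884736
Sum = 0.9953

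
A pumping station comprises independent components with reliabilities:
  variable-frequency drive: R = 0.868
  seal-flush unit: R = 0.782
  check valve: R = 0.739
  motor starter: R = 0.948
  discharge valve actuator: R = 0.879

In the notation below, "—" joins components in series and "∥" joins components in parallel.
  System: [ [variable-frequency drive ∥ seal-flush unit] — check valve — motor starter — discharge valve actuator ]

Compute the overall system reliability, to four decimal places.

0.5981

Parallel (variable-frequency drive and seal-flush unit): 1 − (1 − 0.868000)(1 − 0.782000) = 0.971224
Series ([0.971224], check valve, motor starter, and discharge valve actuator): 0.971224 × 0.739000 × 0.948000 × 0.879000 = 0.5981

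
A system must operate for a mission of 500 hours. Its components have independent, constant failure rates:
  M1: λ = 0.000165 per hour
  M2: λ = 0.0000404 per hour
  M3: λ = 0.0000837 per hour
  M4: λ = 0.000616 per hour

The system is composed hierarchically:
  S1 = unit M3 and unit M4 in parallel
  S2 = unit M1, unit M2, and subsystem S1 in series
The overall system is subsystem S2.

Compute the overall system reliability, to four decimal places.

0.8926

R(M1) = exp(−0.000165 × 500) = 0.920811
R(M2) = exp(−0.0000404 × 500) = 0.980003
R(M3) = exp(−0.0000837 × 500) = 0.959014
R(M4) = exp(−0.000616 × 500) = 0.734915
Parallel (M3 and M4): 1 − (1 − 0.959014)(1 − 0.734915) = 0.989135
Series (M1, M2, and [0.989135]): 0.920811 × 0.980003 × 0.989135 = 0.8926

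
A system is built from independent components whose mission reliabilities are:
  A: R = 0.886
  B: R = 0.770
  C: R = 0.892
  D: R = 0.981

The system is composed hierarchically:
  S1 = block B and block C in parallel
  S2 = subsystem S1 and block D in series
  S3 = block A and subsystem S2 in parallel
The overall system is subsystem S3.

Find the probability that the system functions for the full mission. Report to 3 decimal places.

Parallel (B and C): 1 − (1 − 0.77000)(1 − 0.89200) = 0.97516
Series ([0.97516] and D): 0.97516 × 0.98100 = 0.95663
Parallel (A and [0.95663]): 1 − (1 − 0.88600)(1 − 0.95663) = 0.995

0.995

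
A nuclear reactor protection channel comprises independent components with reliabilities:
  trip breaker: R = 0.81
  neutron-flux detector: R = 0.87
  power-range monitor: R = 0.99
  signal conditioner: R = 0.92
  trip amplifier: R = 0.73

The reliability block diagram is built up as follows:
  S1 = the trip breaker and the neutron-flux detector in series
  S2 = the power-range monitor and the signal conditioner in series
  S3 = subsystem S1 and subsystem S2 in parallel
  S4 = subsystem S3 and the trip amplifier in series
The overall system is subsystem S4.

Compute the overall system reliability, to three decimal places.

Series (trip breaker and neutron-flux detector): 0.81000 × 0.87000 = 0.70470
Series (power-range monitor and signal conditioner): 0.99000 × 0.92000 = 0.91080
Parallel ([0.70470] and [0.91080]): 1 − (1 − 0.70470)(1 − 0.91080) = 0.97366
Series ([0.97366] and trip amplifier): 0.97366 × 0.73000 = 0.711

0.711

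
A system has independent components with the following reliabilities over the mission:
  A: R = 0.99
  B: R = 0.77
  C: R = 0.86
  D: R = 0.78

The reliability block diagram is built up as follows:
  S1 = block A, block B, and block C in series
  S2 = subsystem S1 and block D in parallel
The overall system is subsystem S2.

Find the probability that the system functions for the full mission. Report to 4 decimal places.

0.9242

Series (A, B, and C): 0.990000 × 0.770000 × 0.860000 = 0.655578
Parallel ([0.655578] and D): 1 − (1 − 0.655578)(1 − 0.780000) = 0.9242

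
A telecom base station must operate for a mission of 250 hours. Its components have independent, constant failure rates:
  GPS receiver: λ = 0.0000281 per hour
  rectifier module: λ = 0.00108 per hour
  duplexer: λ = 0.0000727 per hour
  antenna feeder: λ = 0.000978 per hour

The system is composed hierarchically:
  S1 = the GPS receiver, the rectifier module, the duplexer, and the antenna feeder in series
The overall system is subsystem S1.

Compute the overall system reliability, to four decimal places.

R(GPS receiver) = exp(−0.0000281 × 250) = 0.993000
R(rectifier module) = exp(−0.00108 × 250) = 0.763379
R(duplexer) = exp(−0.0000727 × 250) = 0.981989
R(antenna feeder) = exp(−0.000978 × 250) = 0.783096
Series (GPS receiver, rectifier module, duplexer, and antenna feeder): 0.993000 × 0.763379 × 0.981989 × 0.783096 = 0.5829

0.5829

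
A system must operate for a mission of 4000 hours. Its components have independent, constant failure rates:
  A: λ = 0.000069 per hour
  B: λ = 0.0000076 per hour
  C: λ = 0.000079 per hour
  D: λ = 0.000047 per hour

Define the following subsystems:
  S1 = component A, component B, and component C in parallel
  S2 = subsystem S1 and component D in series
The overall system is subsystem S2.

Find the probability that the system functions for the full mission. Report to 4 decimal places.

R(A) = exp(−0.000069 × 4000) = 0.758813
R(B) = exp(−0.0000076 × 4000) = 0.970057
R(C) = exp(−0.000079 × 4000) = 0.729059
R(D) = exp(−0.000047 × 4000) = 0.828615
Parallel (A, B, and C): 1 − (1 − 0.758813)(1 − 0.970057)(1 − 0.729059) = 0.998043
Series ([0.998043] and D): 0.998043 × 0.828615 = 0.8270

0.8270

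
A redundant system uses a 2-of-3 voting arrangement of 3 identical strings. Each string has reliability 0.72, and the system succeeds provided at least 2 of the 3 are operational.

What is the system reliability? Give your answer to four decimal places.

R = Σ_{i=2}^{3} C(3,i) p^i (1−p)^{3−i} with p = 0.72
C(3,2)·0.72^2·0.28^1 = 0.435456
C(3,3)·0.72^3·0.28^0 = 0.373248
Sum = 0.8087

0.8087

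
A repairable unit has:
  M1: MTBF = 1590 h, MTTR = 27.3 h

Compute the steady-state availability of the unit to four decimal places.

A(M1) = MTBF/(MTBF+MTTR) = 1590/(1590+27.3) = 0.9831

0.9831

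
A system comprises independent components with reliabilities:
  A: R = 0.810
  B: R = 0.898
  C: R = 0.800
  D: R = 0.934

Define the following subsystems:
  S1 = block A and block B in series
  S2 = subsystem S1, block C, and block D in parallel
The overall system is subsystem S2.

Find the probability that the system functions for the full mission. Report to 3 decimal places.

0.996

Series (A and B): 0.81000 × 0.89800 = 0.72738
Parallel ([0.72738], C, and D): 1 − (1 − 0.72738)(1 − 0.80000)(1 − 0.93400) = 0.996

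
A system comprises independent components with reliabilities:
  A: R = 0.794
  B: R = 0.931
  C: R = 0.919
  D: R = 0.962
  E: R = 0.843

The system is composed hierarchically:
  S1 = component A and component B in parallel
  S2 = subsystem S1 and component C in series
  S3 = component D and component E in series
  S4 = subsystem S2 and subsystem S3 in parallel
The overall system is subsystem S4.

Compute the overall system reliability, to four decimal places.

0.9822

Parallel (A and B): 1 − (1 − 0.794000)(1 − 0.931000) = 0.985786
Series ([0.985786] and C): 0.985786 × 0.919000 = 0.905937
Series (D and E): 0.962000 × 0.843000 = 0.810966
Parallel ([0.905937] and [0.810966]): 1 − (1 − 0.905937)(1 − 0.810966) = 0.9822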